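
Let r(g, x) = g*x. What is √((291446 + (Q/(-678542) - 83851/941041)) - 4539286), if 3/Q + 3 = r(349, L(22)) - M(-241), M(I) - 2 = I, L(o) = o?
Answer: I*√3013202440183417381147462379950596893/842228775890818 ≈ 2061.0*I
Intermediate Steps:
M(I) = 2 + I
Q = 1/2638 (Q = 3/(-3 + (349*22 - (2 - 241))) = 3/(-3 + (7678 - 1*(-239))) = 3/(-3 + (7678 + 239)) = 3/(-3 + 7917) = 3/7914 = 3*(1/7914) = 1/2638 ≈ 0.00037907)
√((291446 + (Q/(-678542) - 83851/941041)) - 4539286) = √((291446 + ((1/2638)/(-678542) - 83851/941041)) - 4539286) = √((291446 + ((1/2638)*(-1/678542) - 83851*1/941041)) - 4539286) = √((291446 + (-1/1789993796 - 83851/941041)) - 4539286) = √((291446 - 150092770729437/1684457551781636) - 4539286) = √(490928265543779956219/1684457551781636 - 4539286) = √(-7155306316852875395677/1684457551781636) = I*√3013202440183417381147462379950596893/842228775890818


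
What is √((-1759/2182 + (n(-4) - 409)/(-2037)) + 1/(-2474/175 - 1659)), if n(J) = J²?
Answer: I*√115510323991925650779082/433804556822 ≈ 0.78346*I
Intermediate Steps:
√((-1759/2182 + (n(-4) - 409)/(-2037)) + 1/(-2474/175 - 1659)) = √((-1759/2182 + ((-4)² - 409)/(-2037)) + 1/(-2474/175 - 1659)) = √((-1759*1/2182 + (16 - 409)*(-1/2037)) + 1/(-2474*1/175 - 1659)) = √((-1759/2182 - 393*(-1/2037)) + 1/(-2474/175 - 1659)) = √((-1759/2182 + 131/679) + 1/(-292799/175)) = √(-908519/1481578 - 175/292799) = √(-266272730831/433804556822) = I*√115510323991925650779082/433804556822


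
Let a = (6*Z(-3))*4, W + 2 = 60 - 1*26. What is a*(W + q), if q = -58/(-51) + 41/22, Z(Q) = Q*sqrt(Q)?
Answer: -471252*I*sqrt(3)/187 ≈ -4364.9*I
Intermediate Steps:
Z(Q) = Q**(3/2)
W = 32 (W = -2 + (60 - 1*26) = -2 + (60 - 26) = -2 + 34 = 32)
a = -72*I*sqrt(3) (a = (6*(-3)**(3/2))*4 = (6*(-3*I*sqrt(3)))*4 = -18*I*sqrt(3)*4 = -72*I*sqrt(3) ≈ -124.71*I)
q = 3367/1122 (q = -58*(-1/51) + 41*(1/22) = 58/51 + 41/22 = 3367/1122 ≈ 3.0009)
a*(W + q) = (-72*I*sqrt(3))*(32 + 3367/1122) = -72*I*sqrt(3)*(39271/1122) = -471252*I*sqrt(3)/187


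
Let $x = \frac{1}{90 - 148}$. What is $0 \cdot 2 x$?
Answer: $0$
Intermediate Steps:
$x = - \frac{1}{58}$ ($x = \frac{1}{90 - 148} = \frac{1}{-58} = - \frac{1}{58} \approx -0.017241$)
$0 \cdot 2 x = 0 \cdot 2 \left(- \frac{1}{58}\right) = 0 \left(- \frac{1}{58}\right) = 0$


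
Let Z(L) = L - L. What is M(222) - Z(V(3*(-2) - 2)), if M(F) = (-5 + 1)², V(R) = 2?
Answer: 16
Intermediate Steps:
Z(L) = 0
M(F) = 16 (M(F) = (-4)² = 16)
M(222) - Z(V(3*(-2) - 2)) = 16 - 1*0 = 16 + 0 = 16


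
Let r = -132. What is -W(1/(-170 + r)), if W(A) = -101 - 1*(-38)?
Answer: 63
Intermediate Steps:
W(A) = -63 (W(A) = -101 + 38 = -63)
-W(1/(-170 + r)) = -1*(-63) = 63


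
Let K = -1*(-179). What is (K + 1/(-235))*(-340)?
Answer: -2860352/47 ≈ -60859.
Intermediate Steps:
K = 179
(K + 1/(-235))*(-340) = (179 + 1/(-235))*(-340) = (179 - 1/235)*(-340) = (42064/235)*(-340) = -2860352/47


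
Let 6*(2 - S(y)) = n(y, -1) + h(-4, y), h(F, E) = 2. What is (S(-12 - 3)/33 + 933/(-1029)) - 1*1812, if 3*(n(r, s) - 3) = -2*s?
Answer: -369358721/203742 ≈ -1812.9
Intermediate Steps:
n(r, s) = 3 - 2*s/3 (n(r, s) = 3 + (-2*s)/3 = 3 - 2*s/3)
S(y) = 19/18 (S(y) = 2 - ((3 - 2/3*(-1)) + 2)/6 = 2 - ((3 + 2/3) + 2)/6 = 2 - (11/3 + 2)/6 = 2 - 1/6*17/3 = 2 - 17/18 = 19/18)
(S(-12 - 3)/33 + 933/(-1029)) - 1*1812 = ((19/18)/33 + 933/(-1029)) - 1*1812 = ((19/18)*(1/33) + 933*(-1/1029)) - 1812 = (19/594 - 311/343) - 1812 = -178217/203742 - 1812 = -369358721/203742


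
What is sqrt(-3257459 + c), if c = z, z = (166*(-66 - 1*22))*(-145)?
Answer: 7*I*sqrt(23251) ≈ 1067.4*I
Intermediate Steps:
z = 2118160 (z = (166*(-66 - 22))*(-145) = (166*(-88))*(-145) = -14608*(-145) = 2118160)
c = 2118160
sqrt(-3257459 + c) = sqrt(-3257459 + 2118160) = sqrt(-1139299) = 7*I*sqrt(23251)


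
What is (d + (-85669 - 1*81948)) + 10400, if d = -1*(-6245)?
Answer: -150972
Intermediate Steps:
d = 6245
(d + (-85669 - 1*81948)) + 10400 = (6245 + (-85669 - 1*81948)) + 10400 = (6245 + (-85669 - 81948)) + 10400 = (6245 - 167617) + 10400 = -161372 + 10400 = -150972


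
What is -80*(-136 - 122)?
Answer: 20640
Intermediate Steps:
-80*(-136 - 122) = -80*(-258) = 20640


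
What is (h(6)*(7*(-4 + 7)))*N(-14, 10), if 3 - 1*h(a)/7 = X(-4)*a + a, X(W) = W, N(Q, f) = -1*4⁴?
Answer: -790272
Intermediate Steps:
N(Q, f) = -256 (N(Q, f) = -1*256 = -256)
h(a) = 21 + 21*a (h(a) = 21 - 7*(-4*a + a) = 21 - (-21)*a = 21 + 21*a)
(h(6)*(7*(-4 + 7)))*N(-14, 10) = ((21 + 21*6)*(7*(-4 + 7)))*(-256) = ((21 + 126)*(7*3))*(-256) = (147*21)*(-256) = 3087*(-256) = -790272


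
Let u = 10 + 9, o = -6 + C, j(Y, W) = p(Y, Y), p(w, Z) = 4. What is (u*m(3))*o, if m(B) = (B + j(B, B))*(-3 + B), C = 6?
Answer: 0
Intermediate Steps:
j(Y, W) = 4
o = 0 (o = -6 + 6 = 0)
m(B) = (-3 + B)*(4 + B) (m(B) = (B + 4)*(-3 + B) = (4 + B)*(-3 + B) = (-3 + B)*(4 + B))
u = 19
(u*m(3))*o = (19*(-12 + 3 + 3**2))*0 = (19*(-12 + 3 + 9))*0 = (19*0)*0 = 0*0 = 0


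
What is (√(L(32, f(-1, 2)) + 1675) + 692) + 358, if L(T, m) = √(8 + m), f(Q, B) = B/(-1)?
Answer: 1050 + √(1675 + √6) ≈ 1091.0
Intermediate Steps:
f(Q, B) = -B (f(Q, B) = B*(-1) = -B)
(√(L(32, f(-1, 2)) + 1675) + 692) + 358 = (√(√(8 - 1*2) + 1675) + 692) + 358 = (√(√(8 - 2) + 1675) + 692) + 358 = (√(√6 + 1675) + 692) + 358 = (√(1675 + √6) + 692) + 358 = (692 + √(1675 + √6)) + 358 = 1050 + √(1675 + √6)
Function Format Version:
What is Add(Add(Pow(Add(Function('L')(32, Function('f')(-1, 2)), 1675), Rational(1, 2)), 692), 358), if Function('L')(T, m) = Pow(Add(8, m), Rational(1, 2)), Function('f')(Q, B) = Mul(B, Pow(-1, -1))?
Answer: Add(1050, Pow(Add(1675, Pow(6, Rational(1, 2))), Rational(1, 2))) ≈ 1091.0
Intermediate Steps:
Function('f')(Q, B) = Mul(-1, B) (Function('f')(Q, B) = Mul(B, -1) = Mul(-1, B))
Add(Add(Pow(Add(Function('L')(32, Function('f')(-1, 2)), 1675), Rational(1, 2)), 692), 358) = Add(Add(Pow(Add(Pow(Add(8, Mul(-1, 2)), Rational(1, 2)), 1675), Rational(1, 2)), 692), 358) = Add(Add(Pow(Add(Pow(Add(8, -2), Rational(1, 2)), 1675), Rational(1, 2)), 692), 358) = Add(Add(Pow(Add(Pow(6, Rational(1, 2)), 1675), Rational(1, 2)), 692), 358) = Add(Add(Pow(Add(1675, Pow(6, Rational(1, 2))), Rational(1, 2)), 692), 358) = Add(Add(692, Pow(Add(1675, Pow(6, Rational(1, 2))), Rational(1, 2))), 358) = Add(1050, Pow(Add(1675, Pow(6, Rational(1, 2))), Rational(1, 2)))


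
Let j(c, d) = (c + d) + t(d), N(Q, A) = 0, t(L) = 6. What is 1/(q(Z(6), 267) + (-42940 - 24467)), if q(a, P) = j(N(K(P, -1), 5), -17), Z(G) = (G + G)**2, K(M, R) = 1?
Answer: -1/67418 ≈ -1.4833e-5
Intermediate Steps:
Z(G) = 4*G**2 (Z(G) = (2*G)**2 = 4*G**2)
j(c, d) = 6 + c + d (j(c, d) = (c + d) + 6 = 6 + c + d)
q(a, P) = -11 (q(a, P) = 6 + 0 - 17 = -11)
1/(q(Z(6), 267) + (-42940 - 24467)) = 1/(-11 + (-42940 - 24467)) = 1/(-11 - 67407) = 1/(-67418) = -1/67418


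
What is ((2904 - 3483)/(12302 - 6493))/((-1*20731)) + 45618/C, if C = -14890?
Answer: -2746800967956/896574391655 ≈ -3.0637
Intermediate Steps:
((2904 - 3483)/(12302 - 6493))/((-1*20731)) + 45618/C = ((2904 - 3483)/(12302 - 6493))/((-1*20731)) + 45618/(-14890) = -579/5809/(-20731) + 45618*(-1/14890) = -579*1/5809*(-1/20731) - 22809/7445 = -579/5809*(-1/20731) - 22809/7445 = 579/120426379 - 22809/7445 = -2746800967956/896574391655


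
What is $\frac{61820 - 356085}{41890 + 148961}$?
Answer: $- \frac{294265}{190851} \approx -1.5419$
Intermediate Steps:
$\frac{61820 - 356085}{41890 + 148961} = - \frac{294265}{190851}$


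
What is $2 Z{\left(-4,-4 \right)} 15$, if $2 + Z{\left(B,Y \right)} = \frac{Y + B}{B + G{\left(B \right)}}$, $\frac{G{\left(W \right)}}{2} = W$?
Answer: $-40$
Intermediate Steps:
$G{\left(W \right)} = 2 W$
$Z{\left(B,Y \right)} = -2 + \frac{B + Y}{3 B}$ ($Z{\left(B,Y \right)} = -2 + \frac{Y + B}{B + 2 B} = -2 + \frac{B + Y}{3 B}$)
$2 Z{\left(-4,-4 \right)} 15 = 2 \frac{-4 - -20}{3 \left(-4\right)} 15 = 2 \cdot \frac{1}{3} \left(- \frac{1}{4}\right) \left(-4 + 20\right) 15 = 2 \cdot \frac{1}{3} \left(- \frac{1}{4}\right) 16 \cdot 15 = 2 \left(- \frac{4}{3}\right) 15 = \left(- \frac{8}{3}\right) 15 = -40$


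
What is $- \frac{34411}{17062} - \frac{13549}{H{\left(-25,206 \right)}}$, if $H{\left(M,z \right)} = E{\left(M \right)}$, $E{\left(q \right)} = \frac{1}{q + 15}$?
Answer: $\frac{2311695969}{17062} \approx 1.3549 \cdot 10^{5}$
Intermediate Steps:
$E{\left(q \right)} = \frac{1}{15 + q}$
$H{\left(M,z \right)} = \frac{1}{15 + M}$
$- \frac{34411}{17062} - \frac{13549}{H{\left(-25,206 \right)}} = - \frac{34411}{17062} - \frac{13549}{\frac{1}{15 - 25}} = \left(-34411\right) \frac{1}{17062} - \frac{13549}{\frac{1}{-10}} = - \frac{34411}{17062} - \frac{13549}{- \frac{1}{10}} = - \frac{34411}{17062} - -135490 = - \frac{34411}{17062} + 135490 = \frac{2311695969}{17062}$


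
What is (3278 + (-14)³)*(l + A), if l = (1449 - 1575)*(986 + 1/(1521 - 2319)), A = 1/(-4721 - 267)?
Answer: -3143679158949/47386 ≈ -6.6342e+7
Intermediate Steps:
A = -1/4988 (A = 1/(-4988) = -1/4988 ≈ -0.00020048)
l = -2360481/19 (l = -126*(986 + 1/(-798)) = -126*(986 - 1/798) = -126*786827/798 = -2360481/19 ≈ -1.2424e+5)
(3278 + (-14)³)*(l + A) = (3278 + (-14)³)*(-2360481/19 - 1/4988) = (3278 - 2744)*(-11774079247/94772) = 534*(-11774079247/94772) = -3143679158949/47386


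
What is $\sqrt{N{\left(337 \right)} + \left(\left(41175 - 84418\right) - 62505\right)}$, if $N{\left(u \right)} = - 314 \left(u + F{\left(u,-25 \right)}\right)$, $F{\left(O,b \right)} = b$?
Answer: $2 i \sqrt{50929} \approx 451.35 i$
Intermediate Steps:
$N{\left(u \right)} = 7850 - 314 u$ ($N{\left(u \right)} = - 314 \left(u - 25\right) = - 314 \left(-25 + u\right) = 7850 - 314 u$)
$\sqrt{N{\left(337 \right)} + \left(\left(41175 - 84418\right) - 62505\right)} = \sqrt{\left(7850 - 105818\right) + \left(\left(41175 - 84418\right) - 62505\right)} = \sqrt{\left(7850 - 105818\right) - 105748} = \sqrt{-97968 - 105748} = \sqrt{-203716} = 2 i \sqrt{50929}$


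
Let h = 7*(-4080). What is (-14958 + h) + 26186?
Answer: -17332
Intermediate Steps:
h = -28560
(-14958 + h) + 26186 = (-14958 - 28560) + 26186 = -43518 + 26186 = -17332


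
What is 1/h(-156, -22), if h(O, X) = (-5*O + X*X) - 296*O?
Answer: 1/47440 ≈ 2.1079e-5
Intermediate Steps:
h(O, X) = X**2 - 301*O (h(O, X) = (-5*O + X**2) - 296*O = (X**2 - 5*O) - 296*O = X**2 - 301*O)
1/h(-156, -22) = 1/((-22)**2 - 301*(-156)) = 1/(484 + 46956) = 1/47440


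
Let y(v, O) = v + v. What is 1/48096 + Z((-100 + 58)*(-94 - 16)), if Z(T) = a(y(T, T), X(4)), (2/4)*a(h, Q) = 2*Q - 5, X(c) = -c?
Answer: -1250495/48096 ≈ -26.000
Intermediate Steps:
y(v, O) = 2*v
a(h, Q) = -10 + 4*Q (a(h, Q) = 2*(2*Q - 5) = 2*(-5 + 2*Q) = -10 + 4*Q)
Z(T) = -26 (Z(T) = -10 + 4*(-1*4) = -10 + 4*(-4) = -10 - 16 = -26)
1/48096 + Z((-100 + 58)*(-94 - 16)) = 1/48096 - 26 = -1250495/48096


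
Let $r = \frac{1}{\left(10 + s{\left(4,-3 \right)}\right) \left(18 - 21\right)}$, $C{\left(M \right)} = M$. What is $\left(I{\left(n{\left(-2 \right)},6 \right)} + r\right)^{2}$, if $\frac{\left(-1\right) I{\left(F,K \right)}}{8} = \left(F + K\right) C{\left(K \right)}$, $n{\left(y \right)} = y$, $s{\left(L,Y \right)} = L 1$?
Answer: $\frac{65044225}{1764} \approx 36873.0$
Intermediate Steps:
$s{\left(L,Y \right)} = L$
$r = - \frac{1}{42}$ ($r = \frac{1}{\left(10 + 4\right) \left(18 - 21\right)} = \frac{1}{14 \left(-3\right)} = \frac{1}{-42} = - \frac{1}{42} \approx -0.02381$)
$I{\left(F,K \right)} = - 8 K \left(F + K\right)$ ($I{\left(F,K \right)} = - 8 \left(F + K\right) K = - 8 K \left(F + K\right)$)
$\left(I{\left(n{\left(-2 \right)},6 \right)} + r\right)^{2} = \left(\left(-8\right) 6 \left(-2 + 6\right) - \frac{1}{42}\right)^{2} = \left(\left(-8\right) 6 \cdot 4 - \frac{1}{42}\right)^{2} = \left(-192 - \frac{1}{42}\right)^{2} = \left(- \frac{8065}{42}\right)^{2} = \frac{65044225}{1764}$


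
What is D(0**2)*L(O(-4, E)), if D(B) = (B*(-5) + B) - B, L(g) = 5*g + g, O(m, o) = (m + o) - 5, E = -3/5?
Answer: 0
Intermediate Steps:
E = -3/5 (E = -3*1/5 = -3/5 ≈ -0.60000)
O(m, o) = -5 + m + o
L(g) = 6*g
D(B) = -5*B (D(B) = (-5*B + B) - B = -4*B - B = -5*B)
D(0**2)*L(O(-4, E)) = (-5*0**2)*(6*(-5 - 4 - 3/5)) = (-5*0)*(6*(-48/5)) = 0*(-288/5) = 0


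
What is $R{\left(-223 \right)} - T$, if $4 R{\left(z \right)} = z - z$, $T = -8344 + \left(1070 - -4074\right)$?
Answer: $3200$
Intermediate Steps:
$T = -3200$ ($T = -8344 + \left(1070 + 4074\right) = -8344 + 5144 = -3200$)
$R{\left(z \right)} = 0$ ($R{\left(z \right)} = \frac{z - z}{4} = \frac{1}{4} \cdot 0 = 0$)
$R{\left(-223 \right)} - T = 0 - -3200 = 0 + 3200 = 3200$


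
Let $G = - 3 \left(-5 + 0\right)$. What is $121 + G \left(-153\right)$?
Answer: $-2174$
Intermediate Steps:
$G = 15$ ($G = \left(-3\right) \left(-5\right) = 15$)
$121 + G \left(-153\right) = 121 + 15 \left(-153\right) = 121 - 2295 = -2174$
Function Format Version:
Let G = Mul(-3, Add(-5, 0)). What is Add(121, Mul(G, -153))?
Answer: -2174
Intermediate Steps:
G = 15 (G = Mul(-3, -5) = 15)
Add(121, Mul(G, -153)) = Add(121, Mul(15, -153)) = Add(121, -2295) = -2174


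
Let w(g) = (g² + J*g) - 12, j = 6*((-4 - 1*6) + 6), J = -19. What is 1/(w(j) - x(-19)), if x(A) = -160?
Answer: 1/1180 ≈ 0.00084746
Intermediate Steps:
j = -24 (j = 6*((-4 - 6) + 6) = 6*(-10 + 6) = 6*(-4) = -24)
w(g) = -12 + g² - 19*g (w(g) = (g² - 19*g) - 12 = -12 + g² - 19*g)
1/(w(j) - x(-19)) = 1/((-12 + (-24)² - 19*(-24)) - 1*(-160)) = 1/((-12 + 576 + 456) + 160) = 1/(1020 + 160) = 1/1180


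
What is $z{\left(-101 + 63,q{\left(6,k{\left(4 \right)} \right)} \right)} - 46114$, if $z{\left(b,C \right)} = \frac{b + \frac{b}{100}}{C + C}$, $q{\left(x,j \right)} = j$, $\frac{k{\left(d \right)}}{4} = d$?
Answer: $- \frac{73784319}{1600} \approx -46115.0$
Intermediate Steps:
$k{\left(d \right)} = 4 d$
$z{\left(b,C \right)} = \frac{101 b}{200 C}$ ($z{\left(b,C \right)} = \frac{b + b \frac{1}{100}}{2 C} = \left(b + \frac{b}{100}\right) \frac{1}{2 C} = \frac{101 b}{100} \frac{1}{2 C} = \frac{101 b}{200 C}$)
$z{\left(-101 + 63,q{\left(6,k{\left(4 \right)} \right)} \right)} - 46114 = \frac{101 \left(-101 + 63\right)}{200 \cdot 4 \cdot 4} - 46114 = \frac{101}{200} \left(-38\right) \frac{1}{16} - 46114 = - \frac{1919}{1600} - 46114 = - \frac{73784319}{1600}$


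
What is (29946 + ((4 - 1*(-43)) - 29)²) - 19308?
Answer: 10962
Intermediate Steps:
(29946 + ((4 - 1*(-43)) - 29)²) - 19308 = (29946 + ((4 + 43) - 29)²) - 19308 = (29946 + (47 - 29)²) - 19308 = (29946 + 18²) - 19308 = (29946 + 324) - 19308 = 30270 - 19308 = 10962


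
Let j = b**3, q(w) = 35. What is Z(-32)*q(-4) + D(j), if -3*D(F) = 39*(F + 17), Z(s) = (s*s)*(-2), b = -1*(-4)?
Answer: -72733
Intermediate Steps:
b = 4
Z(s) = -2*s**2 (Z(s) = s**2*(-2) = -2*s**2)
j = 64 (j = 4**3 = 64)
D(F) = -221 - 13*F (D(F) = -13*(F + 17) = -13*(17 + F) = -(663 + 39*F)/3 = -221 - 13*F)
Z(-32)*q(-4) + D(j) = -2*(-32)**2*35 + (-221 - 13*64) = -2*1024*35 + (-221 - 832) = -2048*35 - 1053 = -71680 - 1053 = -72733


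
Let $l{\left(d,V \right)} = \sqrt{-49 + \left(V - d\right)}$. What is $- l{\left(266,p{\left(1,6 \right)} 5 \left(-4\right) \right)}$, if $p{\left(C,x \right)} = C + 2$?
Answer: $- 5 i \sqrt{15} \approx - 19.365 i$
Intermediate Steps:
$p{\left(C,x \right)} = 2 + C$
$l{\left(d,V \right)} = \sqrt{-49 + V - d}$
$- l{\left(266,p{\left(1,6 \right)} 5 \left(-4\right) \right)} = - \sqrt{-49 + \left(2 + 1\right) 5 \left(-4\right) - 266} = - \sqrt{-49 + 3 \cdot 5 \left(-4\right) - 266} = - \sqrt{-49 + 15 \left(-4\right) - 266} = - \sqrt{-49 - 60 - 266} = - \sqrt{-375} = - 5 i \sqrt{15}$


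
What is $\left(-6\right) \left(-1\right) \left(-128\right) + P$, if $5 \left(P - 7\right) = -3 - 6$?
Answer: $- \frac{3814}{5} \approx -762.8$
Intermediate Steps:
$P = \frac{26}{5}$ ($P = 7 + \frac{-3 - 6}{5} = 7 + \frac{1}{5} \left(-9\right) = 7 - \frac{9}{5} = \frac{26}{5} \approx 5.2$)
$\left(-6\right) \left(-1\right) \left(-128\right) + P = \left(-6\right) \left(-1\right) \left(-128\right) + \frac{26}{5} = 6 \left(-128\right) + \frac{26}{5} = -768 + \frac{26}{5} = - \frac{3814}{5}$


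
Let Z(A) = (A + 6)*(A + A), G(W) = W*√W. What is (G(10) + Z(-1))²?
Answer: 1100 - 200*√10 ≈ 467.54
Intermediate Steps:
G(W) = W^(3/2)
Z(A) = 2*A*(6 + A) (Z(A) = (6 + A)*(2*A) = 2*A*(6 + A))
(G(10) + Z(-1))² = (10^(3/2) + 2*(-1)*(6 - 1))² = (10*√10 + 2*(-1)*5)² = (10*√10 - 10)² = (-10 + 10*√10)²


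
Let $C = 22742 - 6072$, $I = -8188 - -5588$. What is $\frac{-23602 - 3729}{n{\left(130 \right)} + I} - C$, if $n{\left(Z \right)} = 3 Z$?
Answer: $- \frac{36813369}{2210} \approx -16658.0$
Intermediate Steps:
$I = -2600$ ($I = -8188 + 5588 = -2600$)
$C = 16670$ ($C = 22742 - 6072 = 16670$)
$\frac{-23602 - 3729}{n{\left(130 \right)} + I} - C = \frac{-23602 - 3729}{3 \cdot 130 - 2600} - 16670 = - \frac{27331}{390 - 2600} - 16670 = - \frac{27331}{-2210} - 16670 = \left(-27331\right) \left(- \frac{1}{2210}\right) - 16670 = \frac{27331}{2210} - 16670 = - \frac{36813369}{2210}$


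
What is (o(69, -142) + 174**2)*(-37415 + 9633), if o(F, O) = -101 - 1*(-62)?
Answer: -840044334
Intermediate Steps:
o(F, O) = -39 (o(F, O) = -101 + 62 = -39)
(o(69, -142) + 174**2)*(-37415 + 9633) = (-39 + 174**2)*(-37415 + 9633) = (-39 + 30276)*(-27782) = 30237*(-27782) = -840044334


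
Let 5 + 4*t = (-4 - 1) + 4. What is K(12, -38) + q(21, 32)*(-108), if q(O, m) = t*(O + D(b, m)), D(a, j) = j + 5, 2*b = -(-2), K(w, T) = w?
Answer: 9408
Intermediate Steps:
b = 1 (b = (-(-2))/2 = (-1*(-2))/2 = (½)*2 = 1)
D(a, j) = 5 + j
t = -3/2 (t = -5/4 + ((-4 - 1) + 4)/4 = -5/4 + (-5 + 4)/4 = -5/4 + (¼)*(-1) = -5/4 - ¼ = -3/2 ≈ -1.5000)
q(O, m) = -15/2 - 3*O/2 - 3*m/2 (q(O, m) = -3*(O + (5 + m))/2 = -3*(5 + O + m)/2 = -15/2 - 3*O/2 - 3*m/2)
K(12, -38) + q(21, 32)*(-108) = 12 + (-15/2 - 3/2*21 - 3/2*32)*(-108) = 12 + (-15/2 - 63/2 - 48)*(-108) = 12 - 87*(-108) = 12 + 9396 = 9408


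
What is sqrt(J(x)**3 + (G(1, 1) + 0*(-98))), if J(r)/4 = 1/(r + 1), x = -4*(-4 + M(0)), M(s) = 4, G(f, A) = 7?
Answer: sqrt(71) ≈ 8.4261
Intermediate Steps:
x = 0 (x = -4*(-4 + 4) = -4*0 = 0)
J(r) = 4/(1 + r) (J(r) = 4/(r + 1) = 4/(1 + r))
sqrt(J(x)**3 + (G(1, 1) + 0*(-98))) = sqrt((4/(1 + 0))**3 + (7 + 0*(-98))) = sqrt((4/1)**3 + (7 + 0)) = sqrt((4*1)**3 + 7) = sqrt(4**3 + 7) = sqrt(64 + 7) = sqrt(71)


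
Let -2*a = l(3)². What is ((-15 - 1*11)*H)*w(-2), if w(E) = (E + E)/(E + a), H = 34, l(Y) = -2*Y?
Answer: -884/5 ≈ -176.80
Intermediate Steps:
a = -18 (a = -(-2*3)²/2 = -½*(-6)² = -½*36 = -18)
w(E) = 2*E/(-18 + E) (w(E) = (E + E)/(E - 18) = (2*E)/(-18 + E) = 2*E/(-18 + E))
((-15 - 1*11)*H)*w(-2) = ((-15 - 1*11)*34)*(2*(-2)/(-18 - 2)) = ((-15 - 11)*34)*(2*(-2)/(-20)) = (-26*34)*(2*(-2)*(-1/20)) = -884*⅕ = -884/5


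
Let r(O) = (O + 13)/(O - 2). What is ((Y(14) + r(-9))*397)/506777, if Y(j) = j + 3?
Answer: 72651/5574547 ≈ 0.013033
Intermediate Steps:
Y(j) = 3 + j
r(O) = (13 + O)/(-2 + O)
((Y(14) + r(-9))*397)/506777 = (((3 + 14) + (13 - 9)/(-2 - 9))*397)/506777 = ((17 + 4/(-11))*397)*(1/506777) = ((17 - 1/11*4)*397)*(1/506777) = ((17 - 4/11)*397)*(1/506777) = ((183/11)*397)*(1/506777) = (72651/11)*(1/506777) = 72651/5574547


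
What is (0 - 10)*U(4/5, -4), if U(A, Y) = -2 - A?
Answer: 28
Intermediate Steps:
(0 - 10)*U(4/5, -4) = (0 - 10)*(-2 - 4/5) = -10*(-2 - 4/5) = -10*(-2 - 1*⅘) = -10*(-2 - ⅘) = -10*(-14/5) = 28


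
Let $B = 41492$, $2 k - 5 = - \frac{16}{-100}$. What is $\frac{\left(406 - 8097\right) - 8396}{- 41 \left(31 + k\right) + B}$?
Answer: $- \frac{804350}{2005761} \approx -0.40102$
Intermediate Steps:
$k = \frac{129}{50}$ ($k = \frac{5}{2} + \frac{\left(-16\right) \frac{1}{-100}}{2} = \frac{5}{2} + \frac{\left(-16\right) \left(- \frac{1}{100}\right)}{2} = \frac{5}{2} + \frac{1}{2} \cdot \frac{4}{25} = \frac{5}{2} + \frac{2}{25} = \frac{129}{50} \approx 2.58$)
$\frac{\left(406 - 8097\right) - 8396}{- 41 \left(31 + k\right) + B} = \frac{\left(406 - 8097\right) - 8396}{- 41 \left(31 + \frac{129}{50}\right) + 41492} = \frac{\left(406 - 8097\right) - 8396}{\left(-41\right) \frac{1679}{50} + 41492} = \frac{-7691 - 8396}{- \frac{68839}{50} + 41492} = - \frac{16087}{\frac{2005761}{50}} = \left(-16087\right) \frac{50}{2005761} = - \frac{804350}{2005761}$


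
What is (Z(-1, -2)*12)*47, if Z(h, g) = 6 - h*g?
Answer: 2256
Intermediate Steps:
Z(h, g) = 6 - g*h
(Z(-1, -2)*12)*47 = ((6 - 1*(-2)*(-1))*12)*47 = ((6 - 2)*12)*47 = (4*12)*47 = 48*47 = 2256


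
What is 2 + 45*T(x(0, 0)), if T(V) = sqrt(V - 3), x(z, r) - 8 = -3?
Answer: 2 + 45*sqrt(2) ≈ 65.640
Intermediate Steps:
x(z, r) = 5 (x(z, r) = 8 - 3 = 5)
T(V) = sqrt(-3 + V)
2 + 45*T(x(0, 0)) = 2 + 45*sqrt(-3 + 5) = 2 + 45*sqrt(2)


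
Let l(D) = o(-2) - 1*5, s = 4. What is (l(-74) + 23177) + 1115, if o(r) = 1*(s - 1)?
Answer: 24290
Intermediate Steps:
o(r) = 3 (o(r) = 1*(4 - 1) = 1*3 = 3)
l(D) = -2 (l(D) = 3 - 1*5 = 3 - 5 = -2)
(l(-74) + 23177) + 1115 = (-2 + 23177) + 1115 = 23175 + 1115 = 24290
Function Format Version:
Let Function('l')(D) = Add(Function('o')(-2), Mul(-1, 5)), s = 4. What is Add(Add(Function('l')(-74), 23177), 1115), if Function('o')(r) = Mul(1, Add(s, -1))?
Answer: 24290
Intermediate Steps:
Function('o')(r) = 3 (Function('o')(r) = Mul(1, Add(4, -1)) = Mul(1, 3) = 3)
Function('l')(D) = -2 (Function('l')(D) = Add(3, Mul(-1, 5)) = Add(3, -5) = -2)
Add(Add(Function('l')(-74), 23177), 1115) = Add(Add(-2, 23177), 1115) = Add(23175, 1115) = 24290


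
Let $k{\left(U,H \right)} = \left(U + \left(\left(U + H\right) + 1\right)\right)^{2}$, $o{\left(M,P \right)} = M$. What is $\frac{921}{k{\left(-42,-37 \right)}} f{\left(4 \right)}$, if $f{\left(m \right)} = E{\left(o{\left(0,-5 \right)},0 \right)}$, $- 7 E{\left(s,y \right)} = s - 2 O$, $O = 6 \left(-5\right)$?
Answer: $- \frac{307}{560} \approx -0.54821$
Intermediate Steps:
$O = -30$
$k{\left(U,H \right)} = \left(1 + H + 2 U\right)^{2}$ ($k{\left(U,H \right)} = \left(U + \left(\left(H + U\right) + 1\right)\right)^{2} = \left(U + \left(1 + H + U\right)\right)^{2} = \left(1 + H + 2 U\right)^{2}$)
$E{\left(s,y \right)} = - \frac{60}{7} - \frac{s}{7}$ ($E{\left(s,y \right)} = - \frac{s - -60}{7} = - \frac{s + 60}{7} = - \frac{60 + s}{7} = - \frac{60}{7} - \frac{s}{7}$)
$f{\left(m \right)} = - \frac{60}{7}$ ($f{\left(m \right)} = - \frac{60}{7} - 0 = - \frac{60}{7} + 0 = - \frac{60}{7}$)
$\frac{921}{k{\left(-42,-37 \right)}} f{\left(4 \right)} = \frac{921}{\left(1 - 37 + 2 \left(-42\right)\right)^{2}} \left(- \frac{60}{7}\right) = \frac{921}{\left(1 - 37 - 84\right)^{2}} \left(- \frac{60}{7}\right) = \frac{921}{\left(-120\right)^{2}} \left(- \frac{60}{7}\right) = \frac{921}{14400} \left(- \frac{60}{7}\right) = 921 \cdot \frac{1}{14400} \left(- \frac{60}{7}\right) = \frac{307}{4800} \left(- \frac{60}{7}\right) = - \frac{307}{560}$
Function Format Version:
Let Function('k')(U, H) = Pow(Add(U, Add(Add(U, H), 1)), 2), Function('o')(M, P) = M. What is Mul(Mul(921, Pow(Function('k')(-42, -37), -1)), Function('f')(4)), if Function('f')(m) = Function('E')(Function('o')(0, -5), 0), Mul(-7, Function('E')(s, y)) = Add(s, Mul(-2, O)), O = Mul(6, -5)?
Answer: Rational(-307, 560) ≈ -0.54821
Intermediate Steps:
O = -30
Function('k')(U, H) = Pow(Add(1, H, Mul(2, U)), 2) (Function('k')(U, H) = Pow(Add(U, Add(Add(H, U), 1)), 2) = Pow(Add(U, Add(1, H, U)), 2) = Pow(Add(1, H, Mul(2, U)), 2))
Function('E')(s, y) = Add(Rational(-60, 7), Mul(Rational(-1, 7), s)) (Function('E')(s, y) = Mul(Rational(-1, 7), Add(s, Mul(-2, -30))) = Mul(Rational(-1, 7), Add(s, 60)) = Mul(Rational(-1, 7), Add(60, s)) = Add(Rational(-60, 7), Mul(Rational(-1, 7), s)))
Function('f')(m) = Rational(-60, 7) (Function('f')(m) = Add(Rational(-60, 7), Mul(Rational(-1, 7), 0)) = Add(Rational(-60, 7), 0) = Rational(-60, 7))
Mul(Mul(921, Pow(Function('k')(-42, -37), -1)), Function('f')(4)) = Mul(Mul(921, Pow(Pow(Add(1, -37, Mul(2, -42)), 2), -1)), Rational(-60, 7)) = Mul(Mul(921, Pow(Pow(Add(1, -37, -84), 2), -1)), Rational(-60, 7)) = Mul(Mul(921, Pow(Pow(-120, 2), -1)), Rational(-60, 7)) = Mul(Mul(921, Pow(14400, -1)), Rational(-60, 7)) = Mul(Mul(921, Rational(1, 14400)), Rational(-60, 7)) = Mul(Rational(307, 4800), Rational(-60, 7)) = Rational(-307, 560)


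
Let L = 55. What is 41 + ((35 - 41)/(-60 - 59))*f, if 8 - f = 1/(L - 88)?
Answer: 54199/1309 ≈ 41.405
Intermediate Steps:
f = 265/33 (f = 8 - 1/(55 - 88) = 8 - 1/(-33) = 8 - 1*(-1/33) = 8 + 1/33 = 265/33 ≈ 8.0303)
41 + ((35 - 41)/(-60 - 59))*f = 41 + ((35 - 41)/(-60 - 59))*(265/33) = 41 - 6/(-119)*(265/33) = 41 - 6*(-1/119)*(265/33) = 41 + (6/119)*(265/33) = 41 + 530/1309 = 54199/1309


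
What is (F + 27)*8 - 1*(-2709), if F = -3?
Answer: 2901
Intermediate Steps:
(F + 27)*8 - 1*(-2709) = (-3 + 27)*8 - 1*(-2709) = 24*8 + 2709 = 192 + 2709 = 2901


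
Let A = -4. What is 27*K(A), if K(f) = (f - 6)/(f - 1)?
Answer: 54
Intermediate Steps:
K(f) = (-6 + f)/(-1 + f)
27*K(A) = 27*((-6 - 4)/(-1 - 4)) = 27*(-10/(-5)) = 27*(-⅕*(-10)) = 27*2 = 54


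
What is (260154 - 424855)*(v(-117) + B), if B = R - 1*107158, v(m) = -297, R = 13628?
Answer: 15453400727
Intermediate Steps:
B = -93530 (B = 13628 - 1*107158 = 13628 - 107158 = -93530)
(260154 - 424855)*(v(-117) + B) = (260154 - 424855)*(-297 - 93530) = -164701*(-93827) = 15453400727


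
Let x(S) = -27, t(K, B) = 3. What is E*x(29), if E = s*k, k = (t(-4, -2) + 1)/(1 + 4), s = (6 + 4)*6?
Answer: -1296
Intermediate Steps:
s = 60 (s = 10*6 = 60)
k = 4/5 (k = (3 + 1)/(1 + 4) = 4/5 ≈ 0.80000)
E = 48 (E = 60*(4/5) = 48)
E*x(29) = 48*(-27) = -1296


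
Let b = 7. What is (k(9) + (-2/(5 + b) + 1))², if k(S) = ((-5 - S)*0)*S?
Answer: 25/36 ≈ 0.69444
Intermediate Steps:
k(S) = 0 (k(S) = 0*S = 0)
(k(9) + (-2/(5 + b) + 1))² = (0 + (-2/(5 + 7) + 1))² = (0 + (-2/12 + 1))² = (0 + (-2*1/12 + 1))² = (0 + (-⅙ + 1))² = (0 + ⅚)² = (⅚)² = 25/36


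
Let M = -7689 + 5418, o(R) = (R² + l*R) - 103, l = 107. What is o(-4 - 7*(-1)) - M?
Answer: 2498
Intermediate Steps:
o(R) = -103 + R² + 107*R (o(R) = (R² + 107*R) - 103 = -103 + R² + 107*R)
M = -2271
o(-4 - 7*(-1)) - M = (-103 + (-4 - 7*(-1))² + 107*(-4 - 7*(-1))) - 1*(-2271) = (-103 + (-4 + 7)² + 107*(-4 + 7)) + 2271 = (-103 + 3² + 107*3) + 2271 = (-103 + 9 + 321) + 2271 = 227 + 2271 = 2498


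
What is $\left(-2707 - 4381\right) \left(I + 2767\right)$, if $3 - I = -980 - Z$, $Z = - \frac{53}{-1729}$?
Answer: $- \frac{45957195664}{1729} \approx -2.658 \cdot 10^{7}$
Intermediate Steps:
$Z = \frac{53}{1729}$ ($Z = \left(-53\right) \left(- \frac{1}{1729}\right) = \frac{53}{1729} \approx 0.030654$)
$I = \frac{1699660}{1729}$ ($I = 3 - \left(-980 - \frac{53}{1729}\right) = 3 - - \frac{1694473}{1729} = 3 + \frac{1694473}{1729} = \frac{1699660}{1729} \approx 983.03$)
$\left(-2707 - 4381\right) \left(I + 2767\right) = \left(-2707 - 4381\right) \left(\frac{1699660}{1729} + 2767\right) = \left(-7088\right) \frac{6483803}{1729} = - \frac{45957195664}{1729}$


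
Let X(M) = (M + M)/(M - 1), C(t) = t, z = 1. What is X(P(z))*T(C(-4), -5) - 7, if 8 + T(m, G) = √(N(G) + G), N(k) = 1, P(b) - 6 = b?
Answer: -77/3 + 14*I/3 ≈ -25.667 + 4.6667*I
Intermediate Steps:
P(b) = 6 + b
T(m, G) = -8 + √(1 + G)
X(M) = 2*M/(-1 + M) (X(M) = (2*M)/(-1 + M) = 2*M/(-1 + M))
X(P(z))*T(C(-4), -5) - 7 = (2*(6 + 1)/(-1 + (6 + 1)))*(-8 + √(1 - 5)) - 7 = (2*7/(-1 + 7))*(-8 + √(-4)) - 7 = (2*7/6)*(-8 + 2*I) - 7 = (2*7*(⅙))*(-8 + 2*I) - 7 = 7*(-8 + 2*I)/3 - 7 = (-56/3 + 14*I/3) - 7 = -77/3 + 14*I/3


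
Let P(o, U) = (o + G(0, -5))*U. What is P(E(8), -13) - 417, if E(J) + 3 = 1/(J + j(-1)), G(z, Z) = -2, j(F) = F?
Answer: -2477/7 ≈ -353.86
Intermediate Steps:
E(J) = -3 + 1/(-1 + J) (E(J) = -3 + 1/(J - 1) = -3 + 1/(-1 + J))
P(o, U) = U*(-2 + o) (P(o, U) = (o - 2)*U = (-2 + o)*U = U*(-2 + o))
P(E(8), -13) - 417 = -13*(-2 + (4 - 3*8)/(-1 + 8)) - 417 = -13*(-2 + (4 - 24)/7) - 417 = -13*(-2 + (⅐)*(-20)) - 417 = -13*(-2 - 20/7) - 417 = -13*(-34/7) - 417 = 442/7 - 417 = -2477/7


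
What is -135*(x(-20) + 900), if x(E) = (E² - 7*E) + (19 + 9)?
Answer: -198180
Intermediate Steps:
x(E) = 28 + E² - 7*E (x(E) = (E² - 7*E) + 28 = 28 + E² - 7*E)
-135*(x(-20) + 900) = -135*((28 + (-20)² - 7*(-20)) + 900) = -135*((28 + 400 + 140) + 900) = -135*(568 + 900) = -135*1468 = -198180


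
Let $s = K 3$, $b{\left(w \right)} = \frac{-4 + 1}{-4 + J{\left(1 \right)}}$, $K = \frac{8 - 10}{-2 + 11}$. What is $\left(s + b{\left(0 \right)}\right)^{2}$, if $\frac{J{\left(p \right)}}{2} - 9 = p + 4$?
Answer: $\frac{361}{576} \approx 0.62674$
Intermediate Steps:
$J{\left(p \right)} = 26 + 2 p$ ($J{\left(p \right)} = 18 + 2 \left(p + 4\right) = 18 + 2 \left(4 + p\right) = 18 + \left(8 + 2 p\right) = 26 + 2 p$)
$K = - \frac{2}{9} \approx -0.22222$
$b{\left(w \right)} = - \frac{1}{8}$ ($b{\left(w \right)} = \frac{-4 + 1}{-4 + \left(26 + 2 \cdot 1\right)} = - \frac{3}{-4 + \left(26 + 2\right)} = - \frac{3}{-4 + 28} = - \frac{3}{24} = \left(-3\right) \frac{1}{24} = - \frac{1}{8}$)
$s = - \frac{2}{3}$ ($s = \left(- \frac{2}{9}\right) 3 = - \frac{2}{3} \approx -0.66667$)
$\left(s + b{\left(0 \right)}\right)^{2} = \left(- \frac{2}{3} - \frac{1}{8}\right)^{2} = \left(- \frac{19}{24}\right)^{2} = \frac{361}{576}$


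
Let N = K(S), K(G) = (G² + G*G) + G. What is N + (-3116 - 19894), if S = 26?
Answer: -21632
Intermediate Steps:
K(G) = G + 2*G² (K(G) = (G² + G²) + G = 2*G² + G = G + 2*G²)
N = 1378 (N = 26*(1 + 2*26) = 26*(1 + 52) = 26*53 = 1378)
N + (-3116 - 19894) = 1378 + (-3116 - 19894) = 1378 - 23010 = -21632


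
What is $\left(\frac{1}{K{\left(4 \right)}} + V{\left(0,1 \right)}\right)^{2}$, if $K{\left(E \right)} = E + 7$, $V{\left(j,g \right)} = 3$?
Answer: $\frac{1156}{121} \approx 9.5537$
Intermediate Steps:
$K{\left(E \right)} = 7 + E$
$\left(\frac{1}{K{\left(4 \right)}} + V{\left(0,1 \right)}\right)^{2} = \left(\frac{1}{7 + 4} + 3\right)^{2} = \left(\frac{1}{11} + 3\right)^{2} = \left(\frac{34}{11}\right)^{2} = \frac{1156}{121}$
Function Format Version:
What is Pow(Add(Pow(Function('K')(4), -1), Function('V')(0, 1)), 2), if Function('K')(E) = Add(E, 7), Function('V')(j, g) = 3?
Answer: Rational(1156, 121) ≈ 9.5537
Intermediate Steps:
Function('K')(E) = Add(7, E)
Pow(Add(Pow(Function('K')(4), -1), Function('V')(0, 1)), 2) = Pow(Add(Pow(Add(7, 4), -1), 3), 2) = Pow(Add(Pow(11, -1), 3), 2) = Pow(Add(Rational(1, 11), 3), 2) = Pow(Rational(34, 11), 2) = Rational(1156, 121)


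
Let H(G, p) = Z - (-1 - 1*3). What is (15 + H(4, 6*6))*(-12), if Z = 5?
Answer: -288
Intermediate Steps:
H(G, p) = 9 (H(G, p) = 5 - (-1 - 1*3) = 5 - (-1 - 3) = 5 - 1*(-4) = 5 + 4 = 9)
(15 + H(4, 6*6))*(-12) = (15 + 9)*(-12) = 24*(-12) = -288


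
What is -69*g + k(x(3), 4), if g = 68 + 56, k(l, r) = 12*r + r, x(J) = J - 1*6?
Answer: -8504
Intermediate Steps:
x(J) = -6 + J (x(J) = J - 6 = -6 + J)
k(l, r) = 13*r
g = 124
-69*g + k(x(3), 4) = -69*124 + 13*4 = -8556 + 52 = -8504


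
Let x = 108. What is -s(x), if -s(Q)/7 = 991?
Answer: 6937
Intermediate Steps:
s(Q) = -6937 (s(Q) = -7*991 = -6937)
-s(x) = -1*(-6937) = 6937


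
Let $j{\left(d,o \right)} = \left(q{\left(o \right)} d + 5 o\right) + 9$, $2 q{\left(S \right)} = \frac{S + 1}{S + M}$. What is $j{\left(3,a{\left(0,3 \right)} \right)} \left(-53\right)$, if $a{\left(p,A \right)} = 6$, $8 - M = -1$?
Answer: $- \frac{21041}{10} \approx -2104.1$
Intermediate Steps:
$M = 9$ ($M = 8 - -1 = 8 + 1 = 9$)
$q{\left(S \right)} = \frac{1 + S}{2 \left(9 + S\right)}$ ($q{\left(S \right)} = \frac{\left(S + 1\right) \frac{1}{S + 9}}{2} = \frac{\left(1 + S\right) \frac{1}{9 + S}}{2} = \frac{\frac{1}{9 + S} \left(1 + S\right)}{2} = \frac{1 + S}{2 \left(9 + S\right)}$)
$j{\left(d,o \right)} = 9 + 5 o + \frac{d \left(1 + o\right)}{2 \left(9 + o\right)}$ ($j{\left(d,o \right)} = \left(\frac{1 + o}{2 \left(9 + o\right)} d + 5 o\right) + 9 = \left(\frac{d \left(1 + o\right)}{2 \left(9 + o\right)} + 5 o\right) + 9 = \left(5 o + \frac{d \left(1 + o\right)}{2 \left(9 + o\right)}\right) + 9 = 9 + 5 o + \frac{d \left(1 + o\right)}{2 \left(9 + o\right)}$)
$j{\left(3,a{\left(0,3 \right)} \right)} \left(-53\right) = \frac{\left(9 + 6\right) \left(9 + 5 \cdot 6\right) + \frac{1}{2} \cdot 3 \left(1 + 6\right)}{9 + 6} \left(-53\right) = \frac{15 \left(9 + 30\right) + \frac{1}{2} \cdot 3 \cdot 7}{15} \left(-53\right) = \frac{15 \cdot 39 + \frac{21}{2}}{15} \left(-53\right) = \frac{585 + \frac{21}{2}}{15} \left(-53\right) = \frac{1}{15} \cdot \frac{1191}{2} \left(-53\right) = \frac{397}{10} \left(-53\right) = - \frac{21041}{10}$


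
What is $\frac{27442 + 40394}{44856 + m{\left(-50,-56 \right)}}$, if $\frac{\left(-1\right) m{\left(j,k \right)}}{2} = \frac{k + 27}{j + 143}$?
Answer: $\frac{3154374}{2085833} \approx 1.5123$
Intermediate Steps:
$m{\left(j,k \right)} = - \frac{2 \left(27 + k\right)}{143 + j}$ ($m{\left(j,k \right)} = - 2 \frac{k + 27}{j + 143} = - 2 \frac{27 + k}{143 + j} = - \frac{2 \left(27 + k\right)}{143 + j}$)
$\frac{27442 + 40394}{44856 + m{\left(-50,-56 \right)}} = \frac{27442 + 40394}{44856 + \frac{2 \left(-27 - -56\right)}{143 - 50}} = \frac{67836}{44856 + \frac{2 \left(-27 + 56\right)}{93}} = \frac{67836}{44856 + 2 \cdot \frac{1}{93} \cdot 29} = \frac{67836}{44856 + \frac{58}{93}} = \frac{67836}{\frac{4171666}{93}} = 67836 \cdot \frac{93}{4171666} = \frac{3154374}{2085833}$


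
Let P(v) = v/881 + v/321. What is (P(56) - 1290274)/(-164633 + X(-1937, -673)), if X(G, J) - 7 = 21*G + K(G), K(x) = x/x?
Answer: 182445355081/29029805451 ≈ 6.2848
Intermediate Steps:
K(x) = 1
X(G, J) = 8 + 21*G (X(G, J) = 7 + (21*G + 1) = 7 + (1 + 21*G) = 8 + 21*G)
P(v) = 1202*v/282801 (P(v) = v*(1/881) + v*(1/321) = v/881 + v/321 = 1202*v/282801)
(P(56) - 1290274)/(-164633 + X(-1937, -673)) = ((1202/282801)*56 - 1290274)/(-164633 + (8 + 21*(-1937))) = (67312/282801 - 1290274)/(-164633 + (8 - 40677)) = -364890710162/(282801*(-164633 - 40669)) = -364890710162/282801/(-205302) = -364890710162/282801*(-1/205302) = 182445355081/29029805451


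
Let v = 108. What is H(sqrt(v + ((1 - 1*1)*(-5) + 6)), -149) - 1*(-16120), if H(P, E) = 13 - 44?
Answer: 16089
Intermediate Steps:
H(P, E) = -31
H(sqrt(v + ((1 - 1*1)*(-5) + 6)), -149) - 1*(-16120) = -31 - 1*(-16120) = -31 + 16120 = 16089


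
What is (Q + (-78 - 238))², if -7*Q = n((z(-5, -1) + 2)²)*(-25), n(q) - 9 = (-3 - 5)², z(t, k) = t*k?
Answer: 149769/49 ≈ 3056.5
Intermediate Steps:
z(t, k) = k*t
n(q) = 73 (n(q) = 9 + (-3 - 5)² = 9 + (-8)² = 9 + 64 = 73)
Q = 1825/7 (Q = -73*(-25)/7 = -⅐*(-1825) = 1825/7 ≈ 260.71)
(Q + (-78 - 238))² = (1825/7 + (-78 - 238))² = (1825/7 - 316)² = (-387/7)² = 149769/49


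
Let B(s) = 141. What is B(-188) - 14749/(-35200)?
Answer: 4977949/35200 ≈ 141.42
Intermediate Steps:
B(-188) - 14749/(-35200) = 141 - 14749/(-35200) = 141 - 14749*(-1)/35200 = 141 - 1*(-14749/35200) = 141 + 14749/35200 = 4977949/35200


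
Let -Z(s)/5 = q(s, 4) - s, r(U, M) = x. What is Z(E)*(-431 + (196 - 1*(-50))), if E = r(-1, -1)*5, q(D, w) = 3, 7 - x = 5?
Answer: -6475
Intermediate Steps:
x = 2 (x = 7 - 1*5 = 7 - 5 = 2)
r(U, M) = 2
E = 10 (E = 2*5 = 10)
Z(s) = -15 + 5*s (Z(s) = -5*(3 - s) = -15 + 5*s)
Z(E)*(-431 + (196 - 1*(-50))) = (-15 + 5*10)*(-431 + (196 - 1*(-50))) = (-15 + 50)*(-431 + (196 + 50)) = 35*(-431 + 246) = 35*(-185) = -6475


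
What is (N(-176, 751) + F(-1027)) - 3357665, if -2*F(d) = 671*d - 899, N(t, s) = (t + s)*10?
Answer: -3006907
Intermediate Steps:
N(t, s) = 10*s + 10*t (N(t, s) = (s + t)*10 = 10*s + 10*t)
F(d) = 899/2 - 671*d/2 (F(d) = -(671*d - 899)/2 = -(-899 + 671*d)/2 = 899/2 - 671*d/2)
(N(-176, 751) + F(-1027)) - 3357665 = ((10*751 + 10*(-176)) + (899/2 - 671/2*(-1027))) - 3357665 = ((7510 - 1760) + (899/2 + 689117/2)) - 3357665 = (5750 + 345008) - 3357665 = 350758 - 3357665 = -3006907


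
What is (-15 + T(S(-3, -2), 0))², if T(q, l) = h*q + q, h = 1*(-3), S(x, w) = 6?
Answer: 729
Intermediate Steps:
h = -3
T(q, l) = -2*q (T(q, l) = -3*q + q = -2*q)
(-15 + T(S(-3, -2), 0))² = (-15 - 2*6)² = (-15 - 12)² = (-27)² = 729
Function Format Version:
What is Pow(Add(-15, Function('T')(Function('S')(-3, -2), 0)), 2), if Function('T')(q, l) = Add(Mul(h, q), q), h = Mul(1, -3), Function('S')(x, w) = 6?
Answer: 729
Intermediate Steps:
h = -3
Function('T')(q, l) = Mul(-2, q) (Function('T')(q, l) = Add(Mul(-3, q), q) = Mul(-2, q))
Pow(Add(-15, Function('T')(Function('S')(-3, -2), 0)), 2) = Pow(Add(-15, Mul(-2, 6)), 2) = Pow(Add(-15, -12), 2) = Pow(-27, 2) = 729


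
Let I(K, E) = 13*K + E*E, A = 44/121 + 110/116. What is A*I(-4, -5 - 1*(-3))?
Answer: -20088/319 ≈ -62.972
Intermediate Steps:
A = 837/638 (A = 44*(1/121) + 110*(1/116) = 4/11 + 55/58 = 837/638 ≈ 1.3119)
I(K, E) = E**2 + 13*K (I(K, E) = 13*K + E**2 = E**2 + 13*K)
A*I(-4, -5 - 1*(-3)) = 837*((-5 - 1*(-3))**2 + 13*(-4))/638 = 837*((-5 + 3)**2 - 52)/638 = 837*((-2)**2 - 52)/638 = 837*(4 - 52)/638 = (837/638)*(-48) = -20088/319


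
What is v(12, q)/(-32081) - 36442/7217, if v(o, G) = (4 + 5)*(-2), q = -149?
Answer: -166995128/33075511 ≈ -5.0489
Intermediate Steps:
v(o, G) = -18 (v(o, G) = 9*(-2) = -18)
v(12, q)/(-32081) - 36442/7217 = -18/(-32081) - 36442/7217 = -18*(-1/32081) - 36442*1/7217 = 18/32081 - 5206/1031 = -166995128/33075511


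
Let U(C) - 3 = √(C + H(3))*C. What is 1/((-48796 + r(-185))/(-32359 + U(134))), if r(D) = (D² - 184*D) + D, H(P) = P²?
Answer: -8089/4821 + 67*√143/9642 ≈ -1.5948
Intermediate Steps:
r(D) = D² - 183*D
U(C) = 3 + C*√(9 + C) (U(C) = 3 + √(C + 3²)*C = 3 + √(C + 9)*C = 3 + √(9 + C)*C = 3 + C*√(9 + C))
1/((-48796 + r(-185))/(-32359 + U(134))) = 1/((-48796 - 185*(-183 - 185))/(-32359 + (3 + 134*√(9 + 134)))) = 1/((-48796 - 185*(-368))/(-32359 + (3 + 134*√143))) = 1/((-48796 + 68080)/(-32356 + 134*√143)) = 1/(19284/(-32356 + 134*√143)) = -8089/4821 + 67*√143/9642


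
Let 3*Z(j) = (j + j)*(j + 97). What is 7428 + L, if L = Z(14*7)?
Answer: 20168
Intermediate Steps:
Z(j) = 2*j*(97 + j)/3 (Z(j) = ((j + j)*(j + 97))/3 = ((2*j)*(97 + j))/3 = (2*j*(97 + j))/3 = 2*j*(97 + j)/3)
L = 12740 (L = 2*(14*7)*(97 + 14*7)/3 = (⅔)*98*(97 + 98) = (⅔)*98*195 = 12740)
7428 + L = 7428 + 12740 = 20168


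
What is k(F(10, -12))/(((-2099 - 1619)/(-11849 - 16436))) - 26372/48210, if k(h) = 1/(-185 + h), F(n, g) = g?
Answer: -10339842881/17655610830 ≈ -0.58564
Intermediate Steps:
k(F(10, -12))/(((-2099 - 1619)/(-11849 - 16436))) - 26372/48210 = 1/((-185 - 12)*(((-2099 - 1619)/(-11849 - 16436)))) - 26372/48210 = 1/((-197)*((-3718/(-28285)))) - 26372*1/48210 = -1/(197*((-3718*(-1/28285)))) - 13186/24105 = -1/(197*3718/28285) - 13186/24105 = -1/197*28285/3718 - 13186/24105 = -28285/732446 - 13186/24105 = -10339842881/17655610830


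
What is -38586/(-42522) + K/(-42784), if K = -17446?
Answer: 199391853/151605104 ≈ 1.3152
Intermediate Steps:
-38586/(-42522) + K/(-42784) = -38586/(-42522) - 17446/(-42784) = -38586*(-1/42522) - 17446*(-1/42784) = 6431/7087 + 8723/21392 = 199391853/151605104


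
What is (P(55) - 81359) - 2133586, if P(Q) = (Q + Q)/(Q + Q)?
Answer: -2214944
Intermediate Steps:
P(Q) = 1 (P(Q) = (2*Q)/((2*Q)) = (2*Q)*(1/(2*Q)) = 1)
(P(55) - 81359) - 2133586 = (1 - 81359) - 2133586 = -81358 - 2133586 = -2214944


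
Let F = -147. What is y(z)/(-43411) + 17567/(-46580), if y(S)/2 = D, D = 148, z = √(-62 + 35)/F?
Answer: -776388717/2022084380 ≈ -0.38395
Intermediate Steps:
z = -I*√3/49 (z = √(-62 + 35)/(-147) = √(-27)*(-1/147) = (3*I*√3)*(-1/147) = -I*√3/49 ≈ -0.035348*I)
y(S) = 296 (y(S) = 2*148 = 296)
y(z)/(-43411) + 17567/(-46580) = 296/(-43411) + 17567/(-46580) = 296*(-1/43411) + 17567*(-1/46580) = -296/43411 - 17567/46580 = -776388717/2022084380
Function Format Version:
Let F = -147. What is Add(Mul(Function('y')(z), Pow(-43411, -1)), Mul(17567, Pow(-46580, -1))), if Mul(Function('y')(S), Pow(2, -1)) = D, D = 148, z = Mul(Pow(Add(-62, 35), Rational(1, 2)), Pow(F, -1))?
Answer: Rational(-776388717, 2022084380) ≈ -0.38395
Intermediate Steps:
z = Mul(Rational(-1, 49), I, Pow(3, Rational(1, 2))) (z = Mul(Pow(Add(-62, 35), Rational(1, 2)), Pow(-147, -1)) = Mul(Pow(-27, Rational(1, 2)), Rational(-1, 147)) = Mul(Mul(3, I, Pow(3, Rational(1, 2))), Rational(-1, 147)) = Mul(Rational(-1, 49), I, Pow(3, Rational(1, 2))) ≈ Mul(-0.035348, I))
Function('y')(S) = 296 (Function('y')(S) = Mul(2, 148) = 296)
Add(Mul(Function('y')(z), Pow(-43411, -1)), Mul(17567, Pow(-46580, -1))) = Add(Mul(296, Pow(-43411, -1)), Mul(17567, Pow(-46580, -1))) = Add(Mul(296, Rational(-1, 43411)), Mul(17567, Rational(-1, 46580))) = Add(Rational(-296, 43411), Rational(-17567, 46580)) = Rational(-776388717, 2022084380)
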